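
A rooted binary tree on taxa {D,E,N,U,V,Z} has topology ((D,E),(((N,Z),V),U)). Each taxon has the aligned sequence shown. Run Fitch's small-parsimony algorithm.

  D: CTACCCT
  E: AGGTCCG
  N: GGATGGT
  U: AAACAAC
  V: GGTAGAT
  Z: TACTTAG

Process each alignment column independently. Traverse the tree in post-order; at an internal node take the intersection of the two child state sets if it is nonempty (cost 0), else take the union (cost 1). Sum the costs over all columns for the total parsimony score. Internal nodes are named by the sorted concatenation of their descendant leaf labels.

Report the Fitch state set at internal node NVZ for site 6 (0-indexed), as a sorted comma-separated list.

T

DE@0: {C} ∪ {A} = {A,C} (union, +1)
NZ@0: {G} ∪ {T} = {G,T} (union, +1)
NVZ@0: {G,T} ∩ {G} = {G} (intersection, +0)
NUVZ@0: {G} ∪ {A} = {A,G} (union, +1)
DENUVZ@0: {A,C} ∩ {A,G} = {A} (intersection, +0)
DE@1: {T} ∪ {G} = {G,T} (union, +1)
NZ@1: {G} ∪ {A} = {A,G} (union, +1)
NVZ@1: {A,G} ∩ {G} = {G} (intersection, +0)
NUVZ@1: {G} ∪ {A} = {A,G} (union, +1)
DENUVZ@1: {G,T} ∩ {A,G} = {G} (intersection, +0)
DE@2: {A} ∪ {G} = {A,G} (union, +1)
NZ@2: {A} ∪ {C} = {A,C} (union, +1)
NVZ@2: {A,C} ∪ {T} = {A,C,T} (union, +1)
NUVZ@2: {A,C,T} ∩ {A} = {A} (intersection, +0)
DENUVZ@2: {A,G} ∩ {A} = {A} (intersection, +0)
DE@3: {C} ∪ {T} = {C,T} (union, +1)
NZ@3: {T} ∩ {T} = {T} (intersection, +0)
NVZ@3: {T} ∪ {A} = {A,T} (union, +1)
NUVZ@3: {A,T} ∪ {C} = {A,C,T} (union, +1)
DENUVZ@3: {C,T} ∩ {A,C,T} = {C,T} (intersection, +0)
DE@4: {C} ∩ {C} = {C} (intersection, +0)
NZ@4: {G} ∪ {T} = {G,T} (union, +1)
NVZ@4: {G,T} ∩ {G} = {G} (intersection, +0)
NUVZ@4: {G} ∪ {A} = {A,G} (union, +1)
DENUVZ@4: {C} ∪ {A,G} = {A,C,G} (union, +1)
DE@5: {C} ∩ {C} = {C} (intersection, +0)
NZ@5: {G} ∪ {A} = {A,G} (union, +1)
NVZ@5: {A,G} ∩ {A} = {A} (intersection, +0)
NUVZ@5: {A} ∩ {A} = {A} (intersection, +0)
DENUVZ@5: {C} ∪ {A} = {A,C} (union, +1)
DE@6: {T} ∪ {G} = {G,T} (union, +1)
NZ@6: {T} ∪ {G} = {G,T} (union, +1)
NVZ@6: {G,T} ∩ {T} = {T} (intersection, +0)
NUVZ@6: {T} ∪ {C} = {C,T} (union, +1)
DENUVZ@6: {G,T} ∩ {C,T} = {T} (intersection, +0)
per-site changes: [3, 3, 3, 3, 3, 2, 3]; total = 20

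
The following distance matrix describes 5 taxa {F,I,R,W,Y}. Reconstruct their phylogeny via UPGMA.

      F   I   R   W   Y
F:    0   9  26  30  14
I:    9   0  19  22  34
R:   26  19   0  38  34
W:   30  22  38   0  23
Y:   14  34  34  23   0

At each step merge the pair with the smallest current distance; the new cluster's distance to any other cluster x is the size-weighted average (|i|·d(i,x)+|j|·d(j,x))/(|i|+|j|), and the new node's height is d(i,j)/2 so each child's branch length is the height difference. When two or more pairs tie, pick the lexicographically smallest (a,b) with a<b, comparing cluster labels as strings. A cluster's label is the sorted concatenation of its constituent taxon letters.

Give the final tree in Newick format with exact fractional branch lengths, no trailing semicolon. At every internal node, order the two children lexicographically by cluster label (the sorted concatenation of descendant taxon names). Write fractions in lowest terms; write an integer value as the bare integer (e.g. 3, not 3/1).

(((F:9/2,I:9/2):27/4,R:45/4):37/12,(W:23/2,Y:23/2):17/6)

step 1: merge (F,I) at d=9; branch lengths F→9/2, I→9/2; new cluster FI
  updated: d(FI,R)=45/2, d(FI,W)=26, d(FI,Y)=24
step 2: merge (FI,R) at d=45/2; branch lengths FI→27/4, R→45/4; new cluster FIR
  updated: d(FIR,W)=30, d(FIR,Y)=82/3
step 3: merge (W,Y) at d=23; branch lengths W→23/2, Y→23/2; new cluster WY
  updated: d(FIR,WY)=86/3
step 4: merge (FIR,WY) at d=86/3; branch lengths FIR→37/12, WY→17/6; new cluster FIRWY
final tree: (((F:9/2,I:9/2):27/4,R:45/4):37/12,(W:23/2,Y:23/2):17/6)
total length: 671/12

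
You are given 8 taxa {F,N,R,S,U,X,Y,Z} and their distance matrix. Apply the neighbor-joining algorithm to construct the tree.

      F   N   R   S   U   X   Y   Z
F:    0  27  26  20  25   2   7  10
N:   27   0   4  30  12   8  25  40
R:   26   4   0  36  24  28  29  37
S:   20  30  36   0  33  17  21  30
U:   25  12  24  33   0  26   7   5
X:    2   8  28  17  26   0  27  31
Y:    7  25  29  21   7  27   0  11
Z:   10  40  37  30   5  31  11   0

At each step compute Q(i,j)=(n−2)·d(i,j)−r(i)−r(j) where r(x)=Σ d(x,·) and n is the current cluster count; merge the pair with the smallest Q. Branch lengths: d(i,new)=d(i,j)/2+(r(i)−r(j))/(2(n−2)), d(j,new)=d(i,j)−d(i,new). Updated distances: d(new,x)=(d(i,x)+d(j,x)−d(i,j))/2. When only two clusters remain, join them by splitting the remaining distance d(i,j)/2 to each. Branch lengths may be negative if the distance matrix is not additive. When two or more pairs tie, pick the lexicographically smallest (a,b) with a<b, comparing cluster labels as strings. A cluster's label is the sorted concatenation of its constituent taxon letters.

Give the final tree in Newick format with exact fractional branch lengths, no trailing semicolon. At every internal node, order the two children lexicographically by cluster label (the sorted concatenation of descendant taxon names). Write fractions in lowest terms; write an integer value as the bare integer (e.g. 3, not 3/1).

((((F:1/3,X:5/3):4,S:27/2):37/16,(N:-7/6,R:31/6):225/16):113/32,((U:27/20,Z:73/20):159/32,Y:49/32):113/32)

iteration 1: select N,R (d=4, Q=-306); attach at lengths (-7/6, 31/6); label the merged cluster NR
  updated: d(F,NR)=49/2, d(NR,S)=31, d(NR,U)=16, d(NR,X)=16, d(NR,Y)=25, d(NR,Z)=73/2
iteration 2: select U,Z (d=5, Q=-421/2); attach at lengths (27/20, 73/20); label the merged cluster UZ
  updated: d(F,UZ)=15, d(NR,UZ)=95/4, d(S,UZ)=29, d(UZ,X)=26, d(UZ,Y)=13/2
iteration 3: select UZ,Y (d=13/2, Q=-643/4); attach at lengths (159/32, 49/32); label the merged cluster UYZ
  updated: d(F,UYZ)=31/4, d(NR,UYZ)=169/8, d(S,UYZ)=87/4, d(UYZ,X)=93/4
iteration 4: select F,X (d=2, Q=-213/2); attach at lengths (1/3, 5/3); label the merged cluster FX
  updated: d(FX,NR)=77/4, d(FX,S)=35/2, d(FX,UYZ)=29/2
iteration 5: select FX,S (d=35/2, Q=-173/2); attach at lengths (4, 27/2); label the merged cluster FSX
  updated: d(FSX,NR)=131/8, d(FSX,UYZ)=75/8
iteration 6: select FSX,NR (d=131/8, Q=-375/8); attach at lengths (37/16, 225/16); label the merged cluster FNRSX
  updated: d(FNRSX,UYZ)=113/16
iteration 7: select FNRSX,UYZ (d=113/16); attach at lengths (113/32, 113/32); label the merged cluster FNRSUXYZ
final tree: ((((F:1/3,X:5/3):4,S:27/2):37/16,(N:-7/6,R:31/6):225/16):113/32,((U:27/20,Z:73/20):159/32,Y:49/32):113/32)
total length: 935/16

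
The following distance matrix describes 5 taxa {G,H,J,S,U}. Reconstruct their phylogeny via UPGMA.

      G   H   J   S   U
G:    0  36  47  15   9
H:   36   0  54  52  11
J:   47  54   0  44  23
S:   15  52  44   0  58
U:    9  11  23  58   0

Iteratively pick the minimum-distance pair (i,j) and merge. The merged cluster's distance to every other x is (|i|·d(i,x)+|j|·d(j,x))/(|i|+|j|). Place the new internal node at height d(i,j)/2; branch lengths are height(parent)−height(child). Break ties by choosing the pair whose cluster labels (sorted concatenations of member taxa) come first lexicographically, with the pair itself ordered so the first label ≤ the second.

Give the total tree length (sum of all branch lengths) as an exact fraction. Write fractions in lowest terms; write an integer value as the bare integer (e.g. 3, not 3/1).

475/6

1. join G+U (d=9) ⇒ GU; edges |G|=9/2, |U|=9/2
  updated: d(GU,H)=47/2, d(GU,J)=35, d(GU,S)=73/2
2. join GU+H (d=47/2) ⇒ GHU; edges |GU|=29/4, |H|=47/4
  updated: d(GHU,J)=124/3, d(GHU,S)=125/3
3. join GHU+J (d=124/3) ⇒ GHJU; edges |GHU|=107/12, |J|=62/3
  updated: d(GHJU,S)=169/4
4. join GHJU+S (d=169/4) ⇒ GHJSU; edges |GHJU|=11/24, |S|=169/8
final tree: ((((G:9/2,U:9/2):29/4,H:47/4):107/12,J:62/3):11/24,S:169/8)
total length: 475/6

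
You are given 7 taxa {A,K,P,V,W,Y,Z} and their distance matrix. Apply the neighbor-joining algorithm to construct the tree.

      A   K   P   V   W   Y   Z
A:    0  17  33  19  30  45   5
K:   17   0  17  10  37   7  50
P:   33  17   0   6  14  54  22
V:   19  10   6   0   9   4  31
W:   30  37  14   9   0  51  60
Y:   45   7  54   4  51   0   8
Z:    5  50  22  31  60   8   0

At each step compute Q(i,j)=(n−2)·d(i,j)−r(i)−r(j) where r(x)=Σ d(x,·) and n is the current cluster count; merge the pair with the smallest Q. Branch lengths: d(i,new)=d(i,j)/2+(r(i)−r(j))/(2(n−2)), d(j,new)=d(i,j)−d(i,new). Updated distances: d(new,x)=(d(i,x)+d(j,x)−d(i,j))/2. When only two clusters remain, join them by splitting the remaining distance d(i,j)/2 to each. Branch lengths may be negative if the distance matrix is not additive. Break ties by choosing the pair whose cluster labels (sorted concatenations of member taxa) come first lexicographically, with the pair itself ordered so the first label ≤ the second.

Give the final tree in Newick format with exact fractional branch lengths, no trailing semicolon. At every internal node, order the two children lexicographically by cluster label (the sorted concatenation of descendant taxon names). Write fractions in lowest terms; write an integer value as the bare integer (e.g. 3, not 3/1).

1. join Y+Z (d=8, Q=-305) ⇒ YZ; edges |Y|=33/10, |Z|=47/10
  updated: d(A,YZ)=21, d(K,YZ)=49/2, d(P,YZ)=34, d(V,YZ)=27/2, d(W,YZ)=103/2
2. join P+W (d=14, Q=-379/2) ⇒ PW; edges |P|=37/16, |W|=187/16
  updated: d(A,PW)=49/2, d(K,PW)=20, d(PW,V)=1/2, d(PW,YZ)=143/4
3. join PW+V (d=1/2, Q=-489/4) ⇒ PVW; edges |PW|=157/24, |V|=-145/24
  updated: d(A,PVW)=43/2, d(K,PVW)=59/4, d(PVW,YZ)=195/8
4. join A+YZ (d=21, Q=-699/8) ⇒ AYZ; edges |A|=253/32, |YZ|=419/32
  updated: d(AYZ,K)=41/4, d(AYZ,PVW)=199/16
5. join AYZ+K (d=41/4, Q=-599/16) ⇒ AKYZ; edges |AYZ|=127/32, |K|=201/32
  updated: d(AKYZ,PVW)=271/32
6. join AKYZ+PVW (d=271/32) ⇒ AKPVWYZ; edges |AKYZ|=271/64, |PVW|=271/64
final tree: (((A:253/32,(Y:33/10,Z:47/10):419/32):127/32,K:201/32):271/64,((P:37/16,W:187/16):157/24,V:-145/24):271/64)
total length: 1991/32

(((A:253/32,(Y:33/10,Z:47/10):419/32):127/32,K:201/32):271/64,((P:37/16,W:187/16):157/24,V:-145/24):271/64)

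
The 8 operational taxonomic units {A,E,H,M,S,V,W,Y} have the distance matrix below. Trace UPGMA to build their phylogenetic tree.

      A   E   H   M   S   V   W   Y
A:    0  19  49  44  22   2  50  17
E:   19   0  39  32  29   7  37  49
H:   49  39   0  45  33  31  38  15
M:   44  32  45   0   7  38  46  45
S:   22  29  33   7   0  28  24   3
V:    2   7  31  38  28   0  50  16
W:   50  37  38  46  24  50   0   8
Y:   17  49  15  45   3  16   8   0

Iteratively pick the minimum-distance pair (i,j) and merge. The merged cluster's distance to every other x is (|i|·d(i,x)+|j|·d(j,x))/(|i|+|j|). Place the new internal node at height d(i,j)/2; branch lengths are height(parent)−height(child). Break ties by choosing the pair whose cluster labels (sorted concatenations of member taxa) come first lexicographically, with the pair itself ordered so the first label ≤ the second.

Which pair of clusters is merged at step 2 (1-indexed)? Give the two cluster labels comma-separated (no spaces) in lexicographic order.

step 1: merge (A,V) at d=2; branch lengths A→1, V→1; new cluster AV
  updated: d(AV,E)=13, d(AV,H)=40, d(AV,M)=41, d(AV,S)=25, d(AV,W)=50, d(AV,Y)=33/2
step 2: merge (S,Y) at d=3; branch lengths S→3/2, Y→3/2; new cluster SY
  updated: d(AV,SY)=83/4, d(E,SY)=39, d(H,SY)=24, d(M,SY)=26, d(SY,W)=16
step 3: merge (AV,E) at d=13; branch lengths AV→11/2, E→13/2; new cluster AEV
  updated: d(AEV,H)=119/3, d(AEV,M)=38, d(AEV,SY)=161/6, d(AEV,W)=137/3
step 4: merge (SY,W) at d=16; branch lengths SY→13/2, W→8; new cluster SWY
  updated: d(AEV,SWY)=298/9, d(H,SWY)=86/3, d(M,SWY)=98/3
step 5: merge (H,SWY) at d=86/3; branch lengths H→43/3, SWY→19/3; new cluster HSWY
  updated: d(AEV,HSWY)=139/4, d(HSWY,M)=143/4
step 6: merge (AEV,HSWY) at d=139/4; branch lengths AEV→87/8, HSWY→73/24; new cluster AEHSVWY
  updated: d(AEHSVWY,M)=257/7
step 7: merge (AEHSVWY,M) at d=257/7; branch lengths AEHSVWY→55/56, M→257/14; new cluster AEHMSVWY
final tree: ((((A:1,V:1):11/2,E:13/2):87/8,(H:43/3,((S:3/2,Y:3/2):13/2,W:8):19/3):73/24):55/56,M:257/14)
total length: 14351/168

S,Y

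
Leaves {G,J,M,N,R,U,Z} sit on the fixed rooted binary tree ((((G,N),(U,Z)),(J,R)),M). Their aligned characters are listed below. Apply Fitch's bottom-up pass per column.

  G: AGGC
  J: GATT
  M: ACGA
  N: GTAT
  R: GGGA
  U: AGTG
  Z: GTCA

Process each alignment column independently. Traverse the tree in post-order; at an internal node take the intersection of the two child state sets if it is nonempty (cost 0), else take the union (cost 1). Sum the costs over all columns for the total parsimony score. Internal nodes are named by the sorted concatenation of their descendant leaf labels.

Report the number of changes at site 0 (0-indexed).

3

GN@0: {A} ∪ {G} = {A,G} (union, +1)
UZ@0: {A} ∪ {G} = {A,G} (union, +1)
GNUZ@0: {A,G} ∩ {A,G} = {A,G} (intersection, +0)
JR@0: {G} ∩ {G} = {G} (intersection, +0)
GJNRUZ@0: {A,G} ∩ {G} = {G} (intersection, +0)
GJMNRUZ@0: {G} ∪ {A} = {A,G} (union, +1)
GN@1: {G} ∪ {T} = {G,T} (union, +1)
UZ@1: {G} ∪ {T} = {G,T} (union, +1)
GNUZ@1: {G,T} ∩ {G,T} = {G,T} (intersection, +0)
JR@1: {A} ∪ {G} = {A,G} (union, +1)
GJNRUZ@1: {G,T} ∩ {A,G} = {G} (intersection, +0)
GJMNRUZ@1: {G} ∪ {C} = {C,G} (union, +1)
GN@2: {G} ∪ {A} = {A,G} (union, +1)
UZ@2: {T} ∪ {C} = {C,T} (union, +1)
GNUZ@2: {A,G} ∪ {C,T} = {A,C,G,T} (union, +1)
JR@2: {T} ∪ {G} = {G,T} (union, +1)
GJNRUZ@2: {A,C,G,T} ∩ {G,T} = {G,T} (intersection, +0)
GJMNRUZ@2: {G,T} ∩ {G} = {G} (intersection, +0)
GN@3: {C} ∪ {T} = {C,T} (union, +1)
UZ@3: {G} ∪ {A} = {A,G} (union, +1)
GNUZ@3: {C,T} ∪ {A,G} = {A,C,G,T} (union, +1)
JR@3: {T} ∪ {A} = {A,T} (union, +1)
GJNRUZ@3: {A,C,G,T} ∩ {A,T} = {A,T} (intersection, +0)
GJMNRUZ@3: {A,T} ∩ {A} = {A} (intersection, +0)
per-site changes: [3, 4, 4, 4]; total = 15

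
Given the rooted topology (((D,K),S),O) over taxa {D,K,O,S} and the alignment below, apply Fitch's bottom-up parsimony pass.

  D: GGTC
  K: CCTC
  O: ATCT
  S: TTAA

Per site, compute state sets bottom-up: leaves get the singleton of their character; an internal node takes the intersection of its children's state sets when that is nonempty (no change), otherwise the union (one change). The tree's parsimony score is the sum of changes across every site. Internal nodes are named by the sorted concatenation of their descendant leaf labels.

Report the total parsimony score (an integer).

site 0, node DK: D={G} ∪ K={C} → {C,G} (+1)
site 0, node DKS: DK={C,G} ∪ S={T} → {C,G,T} (+1)
site 0, node DKOS: DKS={C,G,T} ∪ O={A} → {A,C,G,T} (+1)
site 1, node DK: D={G} ∪ K={C} → {C,G} (+1)
site 1, node DKS: DK={C,G} ∪ S={T} → {C,G,T} (+1)
site 1, node DKOS: DKS={C,G,T} ∩ O={T} → {T} (+0)
site 2, node DK: D={T} ∩ K={T} → {T} (+0)
site 2, node DKS: DK={T} ∪ S={A} → {A,T} (+1)
site 2, node DKOS: DKS={A,T} ∪ O={C} → {A,C,T} (+1)
site 3, node DK: D={C} ∩ K={C} → {C} (+0)
site 3, node DKS: DK={C} ∪ S={A} → {A,C} (+1)
site 3, node DKOS: DKS={A,C} ∪ O={T} → {A,C,T} (+1)
per-site changes: [3, 2, 2, 2]; total = 9

9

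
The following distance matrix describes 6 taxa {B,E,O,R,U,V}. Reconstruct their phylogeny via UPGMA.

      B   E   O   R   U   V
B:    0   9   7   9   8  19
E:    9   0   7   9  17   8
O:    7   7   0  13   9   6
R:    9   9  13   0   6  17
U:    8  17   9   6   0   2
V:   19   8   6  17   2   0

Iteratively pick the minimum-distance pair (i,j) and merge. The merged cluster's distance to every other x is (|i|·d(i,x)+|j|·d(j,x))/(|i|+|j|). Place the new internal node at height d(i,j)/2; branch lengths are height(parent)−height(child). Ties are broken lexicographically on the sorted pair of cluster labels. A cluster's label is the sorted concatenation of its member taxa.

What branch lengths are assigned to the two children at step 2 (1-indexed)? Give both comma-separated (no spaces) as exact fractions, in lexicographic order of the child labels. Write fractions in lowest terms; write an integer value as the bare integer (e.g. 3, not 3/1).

7/2,7/2

step 1: merge (U,V) at d=2; branch lengths U→1, V→1; new cluster UV
  updated: d(B,UV)=27/2, d(E,UV)=25/2, d(O,UV)=15/2, d(R,UV)=23/2
step 2: merge (B,O) at d=7; branch lengths B→7/2, O→7/2; new cluster BO
  updated: d(BO,E)=8, d(BO,R)=11, d(BO,UV)=21/2
step 3: merge (BO,E) at d=8; branch lengths BO→1/2, E→4; new cluster BEO
  updated: d(BEO,R)=31/3, d(BEO,UV)=67/6
step 4: merge (BEO,R) at d=31/3; branch lengths BEO→7/6, R→31/6; new cluster BEOR
  updated: d(BEOR,UV)=45/4
step 5: merge (BEOR,UV) at d=45/4; branch lengths BEOR→11/24, UV→37/8; new cluster BEORUV
final tree: ((((B:7/2,O:7/2):1/2,E:4):7/6,R:31/6):11/24,(U:1,V:1):37/8)
total length: 299/12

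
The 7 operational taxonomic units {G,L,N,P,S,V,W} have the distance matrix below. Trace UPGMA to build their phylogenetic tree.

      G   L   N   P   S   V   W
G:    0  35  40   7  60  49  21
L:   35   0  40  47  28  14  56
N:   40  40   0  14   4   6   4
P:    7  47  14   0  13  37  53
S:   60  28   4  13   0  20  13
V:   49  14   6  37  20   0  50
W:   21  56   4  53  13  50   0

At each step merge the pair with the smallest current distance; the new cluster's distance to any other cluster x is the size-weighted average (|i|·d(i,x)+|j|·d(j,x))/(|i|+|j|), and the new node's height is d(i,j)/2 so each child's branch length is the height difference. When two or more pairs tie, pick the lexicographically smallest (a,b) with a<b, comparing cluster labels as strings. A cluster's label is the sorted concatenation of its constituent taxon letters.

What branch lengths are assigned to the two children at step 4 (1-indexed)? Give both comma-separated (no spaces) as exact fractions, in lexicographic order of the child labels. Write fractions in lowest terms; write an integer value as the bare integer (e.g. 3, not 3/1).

7,7

iteration 1: select N,S (d=4); attach at lengths (2, 2); label the merged cluster NS
  updated: d(G,NS)=50, d(L,NS)=34, d(NS,P)=27/2, d(NS,V)=13, d(NS,W)=17/2
iteration 2: select G,P (d=7); attach at lengths (7/2, 7/2); label the merged cluster GP
  updated: d(GP,L)=41, d(GP,NS)=127/4, d(GP,V)=43, d(GP,W)=37
iteration 3: select NS,W (d=17/2); attach at lengths (9/4, 17/4); label the merged cluster NSW
  updated: d(GP,NSW)=67/2, d(L,NSW)=124/3, d(NSW,V)=76/3
iteration 4: select L,V (d=14); attach at lengths (7, 7); label the merged cluster LV
  updated: d(GP,LV)=42, d(LV,NSW)=100/3
iteration 5: select LV,NSW (d=100/3); attach at lengths (29/3, 149/12); label the merged cluster LNSVW
  updated: d(GP,LNSVW)=369/10
iteration 6: select GP,LNSVW (d=369/10); attach at lengths (299/20, 107/60); label the merged cluster GLNPSVW
final tree: ((G:7/2,P:7/2):299/20,((L:7,V:7):29/3,((N:2,S:2):9/4,W:17/4):149/12):107/60)
total length: 4219/60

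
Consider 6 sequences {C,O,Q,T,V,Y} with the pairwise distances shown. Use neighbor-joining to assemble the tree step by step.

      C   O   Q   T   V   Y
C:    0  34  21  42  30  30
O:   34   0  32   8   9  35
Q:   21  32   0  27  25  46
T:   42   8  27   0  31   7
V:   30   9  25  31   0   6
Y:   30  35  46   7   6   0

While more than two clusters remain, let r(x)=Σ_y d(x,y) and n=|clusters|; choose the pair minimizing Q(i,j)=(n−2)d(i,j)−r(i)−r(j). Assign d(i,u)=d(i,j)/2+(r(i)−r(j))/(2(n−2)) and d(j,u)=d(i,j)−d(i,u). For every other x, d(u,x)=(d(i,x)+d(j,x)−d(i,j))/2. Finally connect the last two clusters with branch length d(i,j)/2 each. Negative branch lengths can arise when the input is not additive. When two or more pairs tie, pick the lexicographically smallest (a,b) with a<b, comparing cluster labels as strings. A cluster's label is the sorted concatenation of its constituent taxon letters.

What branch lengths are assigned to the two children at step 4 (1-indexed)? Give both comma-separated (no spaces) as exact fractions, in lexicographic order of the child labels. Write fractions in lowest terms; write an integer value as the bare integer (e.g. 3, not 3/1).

iteration 1: select C,Q (d=21, Q=-224); attach at lengths (45/4, 39/4); label the merged cluster CQ
  updated: d(CQ,O)=45/2, d(CQ,T)=24, d(CQ,V)=17, d(CQ,Y)=55/2
iteration 2: select T,Y (d=7, Q=-249/2); attach at lengths (31/12, 53/12); label the merged cluster TY
  updated: d(CQ,TY)=89/4, d(O,TY)=18, d(TY,V)=15
iteration 3: select CQ,TY (d=89/4, Q=-145/2); attach at lengths (51/4, 19/2); label the merged cluster CQTY
  updated: d(CQTY,O)=73/8, d(CQTY,V)=39/8
iteration 4: select CQTY,O (d=73/8, Q=-23); attach at lengths (5/2, 53/8); label the merged cluster COQTY
  updated: d(COQTY,V)=19/8
iteration 5: select COQTY,V (d=19/8); attach at lengths (19/16, 19/16); label the merged cluster COQTVY
final tree: ((((C:45/4,Q:39/4):51/4,(T:31/12,Y:53/12):19/2):5/2,O:53/8):19/16,V:19/16)
total length: 247/4

5/2,53/8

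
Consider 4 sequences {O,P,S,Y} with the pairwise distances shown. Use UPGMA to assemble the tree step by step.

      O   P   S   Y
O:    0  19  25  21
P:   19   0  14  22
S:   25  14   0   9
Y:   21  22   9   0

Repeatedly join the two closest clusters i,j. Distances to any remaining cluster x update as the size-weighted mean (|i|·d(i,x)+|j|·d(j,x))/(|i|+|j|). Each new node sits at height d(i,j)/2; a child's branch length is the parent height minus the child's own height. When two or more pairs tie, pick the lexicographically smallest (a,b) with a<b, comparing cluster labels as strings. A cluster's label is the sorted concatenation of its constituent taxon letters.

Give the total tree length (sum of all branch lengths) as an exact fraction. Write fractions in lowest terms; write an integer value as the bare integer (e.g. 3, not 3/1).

211/6

step 1: merge (S,Y) at d=9; branch lengths S→9/2, Y→9/2; new cluster SY
  updated: d(O,SY)=23, d(P,SY)=18
step 2: merge (P,SY) at d=18; branch lengths P→9, SY→9/2; new cluster PSY
  updated: d(O,PSY)=65/3
step 3: merge (O,PSY) at d=65/3; branch lengths O→65/6, PSY→11/6; new cluster OPSY
final tree: (O:65/6,(P:9,(S:9/2,Y:9/2):9/2):11/6)
total length: 211/6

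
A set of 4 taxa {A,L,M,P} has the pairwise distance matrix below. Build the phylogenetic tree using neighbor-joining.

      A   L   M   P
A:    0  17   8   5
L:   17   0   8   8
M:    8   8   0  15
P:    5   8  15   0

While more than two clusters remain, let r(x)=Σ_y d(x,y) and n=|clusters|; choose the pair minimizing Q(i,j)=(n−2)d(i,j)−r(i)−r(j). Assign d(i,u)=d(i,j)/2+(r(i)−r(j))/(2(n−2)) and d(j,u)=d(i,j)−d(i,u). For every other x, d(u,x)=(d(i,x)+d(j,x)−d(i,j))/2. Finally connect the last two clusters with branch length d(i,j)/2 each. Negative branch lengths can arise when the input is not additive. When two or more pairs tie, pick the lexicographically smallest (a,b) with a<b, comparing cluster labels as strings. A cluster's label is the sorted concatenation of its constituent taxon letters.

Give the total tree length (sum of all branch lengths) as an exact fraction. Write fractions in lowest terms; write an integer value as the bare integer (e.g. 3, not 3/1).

37/2

iteration 1: select A,P (d=5, Q=-48); attach at lengths (3, 2); label the merged cluster AP
  updated: d(AP,L)=10, d(AP,M)=9
iteration 2: select AP,L (d=10, Q=-27); attach at lengths (11/2, 9/2); label the merged cluster ALP
  updated: d(ALP,M)=7/2
iteration 3: select ALP,M (d=7/2); attach at lengths (7/4, 7/4); label the merged cluster ALMP
final tree: (((A:3,P:2):11/2,L:9/2):7/4,M:7/4)
total length: 37/2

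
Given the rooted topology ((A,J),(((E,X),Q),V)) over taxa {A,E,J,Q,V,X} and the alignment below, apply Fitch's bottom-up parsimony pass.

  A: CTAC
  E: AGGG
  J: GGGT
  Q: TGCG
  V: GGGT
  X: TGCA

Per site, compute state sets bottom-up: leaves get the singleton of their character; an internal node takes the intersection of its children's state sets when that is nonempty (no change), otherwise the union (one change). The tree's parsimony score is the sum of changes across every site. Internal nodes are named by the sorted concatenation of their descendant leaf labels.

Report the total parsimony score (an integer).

10

site 0, node AJ: A={C} ∪ J={G} → {C,G} (+1)
site 0, node EX: E={A} ∪ X={T} → {A,T} (+1)
site 0, node EQX: EX={A,T} ∩ Q={T} → {T} (+0)
site 0, node EQVX: EQX={T} ∪ V={G} → {G,T} (+1)
site 0, node AEJQVX: AJ={C,G} ∩ EQVX={G,T} → {G} (+0)
site 1, node AJ: A={T} ∪ J={G} → {G,T} (+1)
site 1, node EX: E={G} ∩ X={G} → {G} (+0)
site 1, node EQX: EX={G} ∩ Q={G} → {G} (+0)
site 1, node EQVX: EQX={G} ∩ V={G} → {G} (+0)
site 1, node AEJQVX: AJ={G,T} ∩ EQVX={G} → {G} (+0)
site 2, node AJ: A={A} ∪ J={G} → {A,G} (+1)
site 2, node EX: E={G} ∪ X={C} → {C,G} (+1)
site 2, node EQX: EX={C,G} ∩ Q={C} → {C} (+0)
site 2, node EQVX: EQX={C} ∪ V={G} → {C,G} (+1)
site 2, node AEJQVX: AJ={A,G} ∩ EQVX={C,G} → {G} (+0)
site 3, node AJ: A={C} ∪ J={T} → {C,T} (+1)
site 3, node EX: E={G} ∪ X={A} → {A,G} (+1)
site 3, node EQX: EX={A,G} ∩ Q={G} → {G} (+0)
site 3, node EQVX: EQX={G} ∪ V={T} → {G,T} (+1)
site 3, node AEJQVX: AJ={C,T} ∩ EQVX={G,T} → {T} (+0)
per-site changes: [3, 1, 3, 3]; total = 10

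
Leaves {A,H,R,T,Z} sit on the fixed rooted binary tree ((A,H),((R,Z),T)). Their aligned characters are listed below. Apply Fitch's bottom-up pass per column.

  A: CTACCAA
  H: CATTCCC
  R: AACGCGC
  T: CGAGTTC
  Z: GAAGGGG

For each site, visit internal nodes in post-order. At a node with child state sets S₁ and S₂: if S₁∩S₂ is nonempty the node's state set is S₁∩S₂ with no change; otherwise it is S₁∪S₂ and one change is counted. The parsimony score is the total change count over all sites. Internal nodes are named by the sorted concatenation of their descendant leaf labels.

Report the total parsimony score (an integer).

site 0, node AH: A={C} ∩ H={C} → {C} (+0)
site 0, node RZ: R={A} ∪ Z={G} → {A,G} (+1)
site 0, node RTZ: RZ={A,G} ∪ T={C} → {A,C,G} (+1)
site 0, node AHRTZ: AH={C} ∩ RTZ={A,C,G} → {C} (+0)
site 1, node AH: A={T} ∪ H={A} → {A,T} (+1)
site 1, node RZ: R={A} ∩ Z={A} → {A} (+0)
site 1, node RTZ: RZ={A} ∪ T={G} → {A,G} (+1)
site 1, node AHRTZ: AH={A,T} ∩ RTZ={A,G} → {A} (+0)
site 2, node AH: A={A} ∪ H={T} → {A,T} (+1)
site 2, node RZ: R={C} ∪ Z={A} → {A,C} (+1)
site 2, node RTZ: RZ={A,C} ∩ T={A} → {A} (+0)
site 2, node AHRTZ: AH={A,T} ∩ RTZ={A} → {A} (+0)
site 3, node AH: A={C} ∪ H={T} → {C,T} (+1)
site 3, node RZ: R={G} ∩ Z={G} → {G} (+0)
site 3, node RTZ: RZ={G} ∩ T={G} → {G} (+0)
site 3, node AHRTZ: AH={C,T} ∪ RTZ={G} → {C,G,T} (+1)
site 4, node AH: A={C} ∩ H={C} → {C} (+0)
site 4, node RZ: R={C} ∪ Z={G} → {C,G} (+1)
site 4, node RTZ: RZ={C,G} ∪ T={T} → {C,G,T} (+1)
site 4, node AHRTZ: AH={C} ∩ RTZ={C,G,T} → {C} (+0)
site 5, node AH: A={A} ∪ H={C} → {A,C} (+1)
site 5, node RZ: R={G} ∩ Z={G} → {G} (+0)
site 5, node RTZ: RZ={G} ∪ T={T} → {G,T} (+1)
site 5, node AHRTZ: AH={A,C} ∪ RTZ={G,T} → {A,C,G,T} (+1)
site 6, node AH: A={A} ∪ H={C} → {A,C} (+1)
site 6, node RZ: R={C} ∪ Z={G} → {C,G} (+1)
site 6, node RTZ: RZ={C,G} ∩ T={C} → {C} (+0)
site 6, node AHRTZ: AH={A,C} ∩ RTZ={C} → {C} (+0)
per-site changes: [2, 2, 2, 2, 2, 3, 2]; total = 15

15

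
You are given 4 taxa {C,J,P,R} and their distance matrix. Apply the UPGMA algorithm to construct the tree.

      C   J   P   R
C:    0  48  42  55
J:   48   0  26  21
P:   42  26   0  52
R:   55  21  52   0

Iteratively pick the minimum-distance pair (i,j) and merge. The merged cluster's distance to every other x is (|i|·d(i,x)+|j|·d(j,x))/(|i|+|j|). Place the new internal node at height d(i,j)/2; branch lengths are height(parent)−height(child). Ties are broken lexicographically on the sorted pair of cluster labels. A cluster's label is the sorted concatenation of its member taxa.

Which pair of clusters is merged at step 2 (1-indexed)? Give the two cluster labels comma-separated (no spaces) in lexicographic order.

JR,P

1. join J+R (d=21) ⇒ JR; edges |J|=21/2, |R|=21/2
  updated: d(C,JR)=103/2, d(JR,P)=39
2. join JR+P (d=39) ⇒ JPR; edges |JR|=9, |P|=39/2
  updated: d(C,JPR)=145/3
3. join C+JPR (d=145/3) ⇒ CJPR; edges |C|=145/6, |JPR|=14/3
final tree: (C:145/6,((J:21/2,R:21/2):9,P:39/2):14/3)
total length: 235/3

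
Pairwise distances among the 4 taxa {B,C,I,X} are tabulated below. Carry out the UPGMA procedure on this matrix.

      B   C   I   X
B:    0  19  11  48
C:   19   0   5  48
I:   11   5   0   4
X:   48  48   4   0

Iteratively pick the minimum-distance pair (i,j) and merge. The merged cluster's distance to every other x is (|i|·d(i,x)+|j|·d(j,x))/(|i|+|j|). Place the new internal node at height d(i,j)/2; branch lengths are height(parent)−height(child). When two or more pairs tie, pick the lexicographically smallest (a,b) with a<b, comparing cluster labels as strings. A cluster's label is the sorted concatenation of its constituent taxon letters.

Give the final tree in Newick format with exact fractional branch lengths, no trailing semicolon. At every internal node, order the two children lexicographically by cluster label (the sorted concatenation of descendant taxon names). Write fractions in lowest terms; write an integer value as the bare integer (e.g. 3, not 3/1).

1. join I+X (d=4) ⇒ IX; edges |I|=2, |X|=2
  updated: d(B,IX)=59/2, d(C,IX)=53/2
2. join B+C (d=19) ⇒ BC; edges |B|=19/2, |C|=19/2
  updated: d(BC,IX)=28
3. join BC+IX (d=28) ⇒ BCIX; edges |BC|=9/2, |IX|=12
final tree: ((B:19/2,C:19/2):9/2,(I:2,X:2):12)
total length: 79/2

((B:19/2,C:19/2):9/2,(I:2,X:2):12)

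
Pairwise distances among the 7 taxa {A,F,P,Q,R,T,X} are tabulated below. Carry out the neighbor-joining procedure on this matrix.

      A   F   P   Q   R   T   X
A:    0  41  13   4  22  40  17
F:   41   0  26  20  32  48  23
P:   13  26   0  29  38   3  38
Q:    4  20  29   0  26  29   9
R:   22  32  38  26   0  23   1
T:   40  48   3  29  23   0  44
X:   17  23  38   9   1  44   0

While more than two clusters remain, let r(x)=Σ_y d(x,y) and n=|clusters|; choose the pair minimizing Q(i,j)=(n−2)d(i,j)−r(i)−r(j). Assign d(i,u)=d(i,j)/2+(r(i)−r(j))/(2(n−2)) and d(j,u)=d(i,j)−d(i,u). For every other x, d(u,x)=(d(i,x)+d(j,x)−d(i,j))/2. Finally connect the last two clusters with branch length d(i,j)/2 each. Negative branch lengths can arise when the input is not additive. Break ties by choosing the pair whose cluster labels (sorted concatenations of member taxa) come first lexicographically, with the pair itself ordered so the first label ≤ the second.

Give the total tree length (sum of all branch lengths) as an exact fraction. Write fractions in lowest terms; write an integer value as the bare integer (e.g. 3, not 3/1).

993/16

iteration 1: select P,T (d=3, Q=-319); attach at lengths (-5/2, 11/2); label the merged cluster PT
  updated: d(A,PT)=25, d(F,PT)=71/2, d(PT,Q)=55/2, d(PT,R)=29, d(PT,X)=79/2
iteration 2: select R,X (d=1, Q=-391/2); attach at lengths (49/16, -33/16); label the merged cluster RX
  updated: d(A,RX)=19, d(F,RX)=27, d(PT,RX)=135/4, d(Q,RX)=17
iteration 3: select A,Q (d=4, Q=-291/2); attach at lengths (65/12, -17/12); label the merged cluster AQ
  updated: d(AQ,F)=57/2, d(AQ,PT)=97/4, d(AQ,RX)=16
iteration 4: select AQ,PT (d=97/4, Q=-455/4); attach at lengths (95/16, 293/16); label the merged cluster APQT
  updated: d(APQT,F)=159/8, d(APQT,RX)=51/4
iteration 5: select APQT,F (d=159/8, Q=-477/8); attach at lengths (45/16, 273/16); label the merged cluster AFPQT
  updated: d(AFPQT,RX)=159/16
iteration 6: select AFPQT,RX (d=159/16); attach at lengths (159/32, 159/32); label the merged cluster AFPQRTX
final tree: ((((A:65/12,Q:-17/12):95/16,(P:-5/2,T:11/2):293/16):45/16,F:273/16):159/32,(R:49/16,X:-33/16):159/32)
total length: 993/16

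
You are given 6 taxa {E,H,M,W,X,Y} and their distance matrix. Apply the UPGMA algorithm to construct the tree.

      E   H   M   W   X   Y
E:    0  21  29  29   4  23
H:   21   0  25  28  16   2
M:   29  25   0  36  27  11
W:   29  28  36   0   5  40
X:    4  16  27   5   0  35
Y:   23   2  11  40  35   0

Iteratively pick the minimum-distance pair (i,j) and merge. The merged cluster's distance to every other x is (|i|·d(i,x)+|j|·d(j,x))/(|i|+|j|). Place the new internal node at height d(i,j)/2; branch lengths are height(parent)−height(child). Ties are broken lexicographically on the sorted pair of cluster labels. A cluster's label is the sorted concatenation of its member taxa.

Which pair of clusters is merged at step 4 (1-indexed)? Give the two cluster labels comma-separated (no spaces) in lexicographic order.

HY,M

iteration 1: select H,Y (d=2); attach at lengths (1, 1); label the merged cluster HY
  updated: d(E,HY)=22, d(HY,M)=18, d(HY,W)=34, d(HY,X)=51/2
iteration 2: select E,X (d=4); attach at lengths (2, 2); label the merged cluster EX
  updated: d(EX,HY)=95/4, d(EX,M)=28, d(EX,W)=17
iteration 3: select EX,W (d=17); attach at lengths (13/2, 17/2); label the merged cluster EWX
  updated: d(EWX,HY)=163/6, d(EWX,M)=92/3
iteration 4: select HY,M (d=18); attach at lengths (8, 9); label the merged cluster HMY
  updated: d(EWX,HMY)=85/3
iteration 5: select EWX,HMY (d=85/3); attach at lengths (17/3, 31/6); label the merged cluster EHMWXY
final tree: (((E:2,X:2):13/2,W:17/2):17/3,((H:1,Y:1):8,M:9):31/6)
total length: 293/6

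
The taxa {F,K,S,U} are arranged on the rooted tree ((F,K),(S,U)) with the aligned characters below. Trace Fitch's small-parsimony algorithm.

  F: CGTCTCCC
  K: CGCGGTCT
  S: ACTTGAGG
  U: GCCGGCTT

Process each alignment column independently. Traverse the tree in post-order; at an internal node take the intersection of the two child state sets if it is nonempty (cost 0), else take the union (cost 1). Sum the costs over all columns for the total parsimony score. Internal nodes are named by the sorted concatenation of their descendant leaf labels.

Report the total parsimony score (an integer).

[col 0] FK: children F:{C}, K:{C} ∩→ {C}; cost 0
[col 0] SU: children S:{A}, U:{G} ∪→ {A,G}; cost 1
[col 0] FKSU: children FK:{C}, SU:{A,G} ∪→ {A,C,G}; cost 1
[col 1] FK: children F:{G}, K:{G} ∩→ {G}; cost 0
[col 1] SU: children S:{C}, U:{C} ∩→ {C}; cost 0
[col 1] FKSU: children FK:{G}, SU:{C} ∪→ {C,G}; cost 1
[col 2] FK: children F:{T}, K:{C} ∪→ {C,T}; cost 1
[col 2] SU: children S:{T}, U:{C} ∪→ {C,T}; cost 1
[col 2] FKSU: children FK:{C,T}, SU:{C,T} ∩→ {C,T}; cost 0
[col 3] FK: children F:{C}, K:{G} ∪→ {C,G}; cost 1
[col 3] SU: children S:{T}, U:{G} ∪→ {G,T}; cost 1
[col 3] FKSU: children FK:{C,G}, SU:{G,T} ∩→ {G}; cost 0
[col 4] FK: children F:{T}, K:{G} ∪→ {G,T}; cost 1
[col 4] SU: children S:{G}, U:{G} ∩→ {G}; cost 0
[col 4] FKSU: children FK:{G,T}, SU:{G} ∩→ {G}; cost 0
[col 5] FK: children F:{C}, K:{T} ∪→ {C,T}; cost 1
[col 5] SU: children S:{A}, U:{C} ∪→ {A,C}; cost 1
[col 5] FKSU: children FK:{C,T}, SU:{A,C} ∩→ {C}; cost 0
[col 6] FK: children F:{C}, K:{C} ∩→ {C}; cost 0
[col 6] SU: children S:{G}, U:{T} ∪→ {G,T}; cost 1
[col 6] FKSU: children FK:{C}, SU:{G,T} ∪→ {C,G,T}; cost 1
[col 7] FK: children F:{C}, K:{T} ∪→ {C,T}; cost 1
[col 7] SU: children S:{G}, U:{T} ∪→ {G,T}; cost 1
[col 7] FKSU: children FK:{C,T}, SU:{G,T} ∩→ {T}; cost 0
per-site changes: [2, 1, 2, 2, 1, 2, 2, 2]; total = 14

14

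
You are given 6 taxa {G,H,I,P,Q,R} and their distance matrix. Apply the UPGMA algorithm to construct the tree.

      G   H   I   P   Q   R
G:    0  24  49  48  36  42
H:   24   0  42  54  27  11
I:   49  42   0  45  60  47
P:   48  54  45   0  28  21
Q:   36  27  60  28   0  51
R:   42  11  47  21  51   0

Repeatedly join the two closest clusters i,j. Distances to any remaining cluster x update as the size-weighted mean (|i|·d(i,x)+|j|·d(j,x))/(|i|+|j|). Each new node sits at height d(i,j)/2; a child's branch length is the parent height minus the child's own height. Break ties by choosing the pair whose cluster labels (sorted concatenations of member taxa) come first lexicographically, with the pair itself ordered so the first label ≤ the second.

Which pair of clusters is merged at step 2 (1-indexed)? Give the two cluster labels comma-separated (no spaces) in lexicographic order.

iteration 1: select H,R (d=11); attach at lengths (11/2, 11/2); label the merged cluster HR
  updated: d(G,HR)=33, d(HR,I)=89/2, d(HR,P)=75/2, d(HR,Q)=39
iteration 2: select P,Q (d=28); attach at lengths (14, 14); label the merged cluster PQ
  updated: d(G,PQ)=42, d(HR,PQ)=153/4, d(I,PQ)=105/2
iteration 3: select G,HR (d=33); attach at lengths (33/2, 11); label the merged cluster GHR
  updated: d(GHR,I)=46, d(GHR,PQ)=79/2
iteration 4: select GHR,PQ (d=79/2); attach at lengths (13/4, 23/4); label the merged cluster GHPQR
  updated: d(GHPQR,I)=243/5
iteration 5: select GHPQR,I (d=243/5); attach at lengths (91/20, 243/10); label the merged cluster GHIPQR
final tree: (((G:33/2,(H:11/2,R:11/2):11):13/4,(P:14,Q:14):23/4):91/20,I:243/10)
total length: 2087/20

P,Q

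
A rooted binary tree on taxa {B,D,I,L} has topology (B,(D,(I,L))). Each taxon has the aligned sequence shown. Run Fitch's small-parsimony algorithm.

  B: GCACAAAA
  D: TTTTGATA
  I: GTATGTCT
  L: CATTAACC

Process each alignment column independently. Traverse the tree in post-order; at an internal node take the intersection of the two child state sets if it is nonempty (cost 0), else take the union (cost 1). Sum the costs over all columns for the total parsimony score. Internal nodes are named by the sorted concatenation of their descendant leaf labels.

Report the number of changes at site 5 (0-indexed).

site 0, node IL: I={G} ∪ L={C} → {C,G} (+1)
site 0, node DIL: D={T} ∪ IL={C,G} → {C,G,T} (+1)
site 0, node BDIL: B={G} ∩ DIL={C,G,T} → {G} (+0)
site 1, node IL: I={T} ∪ L={A} → {A,T} (+1)
site 1, node DIL: D={T} ∩ IL={A,T} → {T} (+0)
site 1, node BDIL: B={C} ∪ DIL={T} → {C,T} (+1)
site 2, node IL: I={A} ∪ L={T} → {A,T} (+1)
site 2, node DIL: D={T} ∩ IL={A,T} → {T} (+0)
site 2, node BDIL: B={A} ∪ DIL={T} → {A,T} (+1)
site 3, node IL: I={T} ∩ L={T} → {T} (+0)
site 3, node DIL: D={T} ∩ IL={T} → {T} (+0)
site 3, node BDIL: B={C} ∪ DIL={T} → {C,T} (+1)
site 4, node IL: I={G} ∪ L={A} → {A,G} (+1)
site 4, node DIL: D={G} ∩ IL={A,G} → {G} (+0)
site 4, node BDIL: B={A} ∪ DIL={G} → {A,G} (+1)
site 5, node IL: I={T} ∪ L={A} → {A,T} (+1)
site 5, node DIL: D={A} ∩ IL={A,T} → {A} (+0)
site 5, node BDIL: B={A} ∩ DIL={A} → {A} (+0)
site 6, node IL: I={C} ∩ L={C} → {C} (+0)
site 6, node DIL: D={T} ∪ IL={C} → {C,T} (+1)
site 6, node BDIL: B={A} ∪ DIL={C,T} → {A,C,T} (+1)
site 7, node IL: I={T} ∪ L={C} → {C,T} (+1)
site 7, node DIL: D={A} ∪ IL={C,T} → {A,C,T} (+1)
site 7, node BDIL: B={A} ∩ DIL={A,C,T} → {A} (+0)
per-site changes: [2, 2, 2, 1, 2, 1, 2, 2]; total = 14

1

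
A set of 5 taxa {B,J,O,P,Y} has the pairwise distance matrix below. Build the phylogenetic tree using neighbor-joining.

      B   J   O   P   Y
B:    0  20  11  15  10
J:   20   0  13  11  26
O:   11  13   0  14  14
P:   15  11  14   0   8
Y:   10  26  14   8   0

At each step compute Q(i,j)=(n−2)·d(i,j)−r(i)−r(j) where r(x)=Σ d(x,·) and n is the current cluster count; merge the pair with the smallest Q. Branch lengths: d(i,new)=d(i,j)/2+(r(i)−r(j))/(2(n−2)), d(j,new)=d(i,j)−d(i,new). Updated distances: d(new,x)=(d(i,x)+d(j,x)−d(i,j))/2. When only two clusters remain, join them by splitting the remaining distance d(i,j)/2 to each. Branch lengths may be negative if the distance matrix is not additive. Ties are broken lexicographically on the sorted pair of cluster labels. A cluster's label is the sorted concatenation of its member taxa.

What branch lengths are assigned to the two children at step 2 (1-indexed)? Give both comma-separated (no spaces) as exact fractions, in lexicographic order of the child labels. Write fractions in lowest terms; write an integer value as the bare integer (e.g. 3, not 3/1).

step 1: merge (J,P) at d=11, Q=-85; branch lengths J→55/6, P→11/6; new cluster JP
  updated: d(B,JP)=12, d(JP,O)=8, d(JP,Y)=23/2
step 2: merge (B,Y) at d=10, Q=-97/2; branch lengths B→35/8, Y→45/8; new cluster BY
  updated: d(BY,JP)=27/4, d(BY,O)=15/2
step 3: merge (BY,JP) at d=27/4, Q=-89/4; branch lengths BY→25/8, JP→29/8; new cluster BJPY
  updated: d(BJPY,O)=35/8
step 4: merge (BJPY,O) at d=35/8; branch lengths BJPY→35/16, O→35/16; new cluster BJOPY
final tree: (((B:35/8,Y:45/8):25/8,(J:55/6,P:11/6):29/8):35/16,O:35/16)
total length: 257/8

35/8,45/8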